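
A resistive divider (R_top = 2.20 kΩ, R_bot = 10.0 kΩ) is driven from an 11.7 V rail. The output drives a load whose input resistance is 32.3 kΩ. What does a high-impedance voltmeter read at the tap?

V_out ≈ 9.08 V

The load sits in parallel with R_bot: R_bot‖R_L = (10.0 × 32.3) / (10.0 + 32.3) = 7.636 kΩ.
V_out = 11.7 × 7.636 / (2.20 + 7.636) = 11.7 × 7.636/9.836 = 9.08 V.
(Unloaded it would have been 9.59 V.)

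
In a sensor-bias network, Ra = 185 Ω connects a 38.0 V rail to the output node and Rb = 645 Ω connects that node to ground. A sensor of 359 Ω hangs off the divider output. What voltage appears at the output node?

V_out ≈ 21.1 V

The load sits in parallel with Rb: Rb‖R_L = (645 × 359) / (645 + 359) = 230.6 Ω.
V_out = 38.0 × 230.6 / (185 + 230.6) = 38.0 × 230.6/415.6 = 21.1 V.
(Unloaded it would have been 29.5 V.)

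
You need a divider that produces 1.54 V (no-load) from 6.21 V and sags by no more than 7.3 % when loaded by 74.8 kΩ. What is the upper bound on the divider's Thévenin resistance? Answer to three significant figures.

R_th ≤ 5.89 kΩ

Loading drop = R_th/(R_th + R_L) ≤ 0.0730, so R_th ≤ R_L · ε/(1−ε) = 74.8 kΩ × 0.0730/0.9270 = 5.89 kΩ.
(Any R1, R2 with R2/(R1+R2) = 0.248 and R1‖R2 ≤ 5.89 kΩ will meet the spec.)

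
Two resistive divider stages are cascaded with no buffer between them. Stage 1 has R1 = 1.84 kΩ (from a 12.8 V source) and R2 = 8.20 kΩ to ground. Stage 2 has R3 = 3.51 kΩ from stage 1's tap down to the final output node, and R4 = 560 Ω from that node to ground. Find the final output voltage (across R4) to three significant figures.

Stage 2 presents R3+R4 = 4070 Ω as a load on stage 1's tap.
Stage 1's lower leg becomes R2‖(R3+R4) = 2720 Ω, so V_mid = 12.8 × 2720/4560 = 7.635 V.
Stage 2 is itself unloaded: V_out = V_mid × R4/(R3+R4) = 7.635 × 560/4070 = 1.05 V.

V_out ≈ 1.05 V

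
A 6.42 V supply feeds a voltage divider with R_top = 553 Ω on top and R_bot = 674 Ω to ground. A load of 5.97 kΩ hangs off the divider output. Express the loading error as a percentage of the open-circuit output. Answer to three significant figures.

4.84 %

The divider's output (Thévenin) resistance is R_top‖R_bot = 303.8 Ω.
Fractional drop under load = R_th/(R_th + R_L) = 303.8 / (303.8 + 5970) = 0.04842.
So the output falls by 4.84 %.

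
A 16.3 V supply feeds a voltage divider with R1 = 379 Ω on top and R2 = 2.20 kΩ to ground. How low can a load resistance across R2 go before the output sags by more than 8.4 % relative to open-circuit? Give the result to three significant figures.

Output resistance R_th = R1‖R2 = (379 × 2200)/2579 = 323.3 Ω.
The fractional drop is R_th/(R_th + R_L); requiring this ≤ 0.0840 gives R_L ≥ R_th(1/0.0840 − 1) = 323.3 × 10.90 = 3.53 kΩ.

R_L(min) ≈ 3.53 kΩ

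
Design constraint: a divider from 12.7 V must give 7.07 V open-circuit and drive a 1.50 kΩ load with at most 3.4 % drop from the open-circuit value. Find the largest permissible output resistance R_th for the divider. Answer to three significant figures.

Loading drop = R_th/(R_th + R_L) ≤ 0.0340, so R_th ≤ R_L · ε/(1−ε) = 1.50 kΩ × 0.0340/0.9660 = 52.8 Ω.

R_th ≤ 52.8 Ω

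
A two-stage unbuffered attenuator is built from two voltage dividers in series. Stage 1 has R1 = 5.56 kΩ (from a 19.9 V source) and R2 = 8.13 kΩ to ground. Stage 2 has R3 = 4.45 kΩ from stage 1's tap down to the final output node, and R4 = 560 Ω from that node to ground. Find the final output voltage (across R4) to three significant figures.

V_out ≈ 0.796 V

Stage 2 presents R3+R4 = 5010 Ω as a load on stage 1's tap.
Stage 1's lower leg becomes R2‖(R3+R4) = 3100 Ω, so V_mid = 19.9 × 3100/8660 = 7.123 V.
Stage 2 is itself unloaded: V_out = V_mid × R4/(R3+R4) = 7.123 × 560/5010 = 0.796 V.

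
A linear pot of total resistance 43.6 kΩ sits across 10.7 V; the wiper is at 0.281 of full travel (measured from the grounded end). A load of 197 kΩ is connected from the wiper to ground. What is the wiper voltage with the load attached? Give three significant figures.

The wiper splits the pot into (1−α)R = 31.35 kΩ above and αR = 12.25 kΩ below.
Lower section ‖ load = 11.53 kΩ.
V_wiper = 10.7 × 11.53/(31.35 + 11.53) = 2.88 V.

V ≈ 2.88 V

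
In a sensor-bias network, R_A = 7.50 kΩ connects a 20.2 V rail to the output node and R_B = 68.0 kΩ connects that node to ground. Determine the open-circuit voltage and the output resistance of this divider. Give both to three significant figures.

V_th = 18.2 V, R_th = 6.75 kΩ

V_th is the open-circuit tap voltage: 20.2 × 68.0/(7.50 + 68.0) = 18.2 V.
With the supply zeroed, R_A and R_B appear in parallel from the tap: R_th = R_A‖R_B = (7.50 × 68.0)/75.50 = 6.75 kΩ.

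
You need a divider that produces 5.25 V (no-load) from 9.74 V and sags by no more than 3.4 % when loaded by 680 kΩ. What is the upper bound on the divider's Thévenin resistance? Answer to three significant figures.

Loading drop = R_th/(R_th + R_L) ≤ 0.0340, so R_th ≤ R_L · ε/(1−ε) = 680 kΩ × 0.0340/0.9660 = 23.9 kΩ.
(Any R1, R2 with R2/(R1+R2) = 0.539 and R1‖R2 ≤ 23.9 kΩ will meet the spec.)

R_th ≤ 23.9 kΩ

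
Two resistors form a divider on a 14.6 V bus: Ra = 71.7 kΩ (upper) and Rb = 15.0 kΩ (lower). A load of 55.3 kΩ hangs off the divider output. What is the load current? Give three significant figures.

I_L ≈ 0.0373 mA

Rb‖R_L = 11.80 kΩ; V_out = 14.6 × 11.80/83.50 = 2.063 V.
I_L = V_out / R_L = 2.063 / 55.3 kΩ = 0.0373 mA.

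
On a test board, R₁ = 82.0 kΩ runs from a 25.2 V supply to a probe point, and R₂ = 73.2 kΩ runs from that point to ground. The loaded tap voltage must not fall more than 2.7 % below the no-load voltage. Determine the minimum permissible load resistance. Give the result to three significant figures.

R_L(min) ≈ 1.39 MΩ

Output resistance R_th = R₁‖R₂ = (82.0 × 73.2)/155.2 = 38.68 kΩ.
The fractional drop is R_th/(R_th + R_L); requiring this ≤ 0.0270 gives R_L ≥ R_th(1/0.0270 − 1) = 38.68 × 36.04 = 1.39 MΩ.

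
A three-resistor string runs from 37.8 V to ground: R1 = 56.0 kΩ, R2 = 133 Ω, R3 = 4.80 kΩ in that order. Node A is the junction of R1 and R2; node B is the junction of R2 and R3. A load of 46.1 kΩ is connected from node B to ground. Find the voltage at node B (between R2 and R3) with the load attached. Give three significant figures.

At node B, R3 is in parallel with the load: R3‖R_L = 4347 Ω.
Below node A the resistance is R2 + (R3‖R_L) = 4480 Ω, so V_A = 37.8 × 4480/60480 = 2.800 V.
Then V_B = V_A × (R3‖R_L)/(R2 + R3‖R_L) = 2.800 × 4347/4480 = 2.72 V.

V ≈ 2.72 V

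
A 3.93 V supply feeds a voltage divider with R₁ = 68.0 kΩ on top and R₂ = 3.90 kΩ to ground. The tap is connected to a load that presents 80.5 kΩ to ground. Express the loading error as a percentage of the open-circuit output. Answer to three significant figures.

4.38 %

The divider's output (Thévenin) resistance is R₁‖R₂ = 3.688 kΩ.
Fractional drop under load = R_th/(R_th + R_L) = 3.688 / (3.688 + 80.5) = 0.04381.
So the output falls by 4.38 %.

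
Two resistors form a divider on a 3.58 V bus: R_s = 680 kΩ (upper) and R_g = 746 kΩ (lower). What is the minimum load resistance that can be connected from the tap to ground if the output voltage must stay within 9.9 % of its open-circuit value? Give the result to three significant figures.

R_L(min) ≈ 3.24 MΩ

Output resistance R_th = R_s‖R_g = (680 × 746)/1426 = 355.7 kΩ.
The fractional drop is R_th/(R_th + R_L); requiring this ≤ 0.0990 gives R_L ≥ R_th(1/0.0990 − 1) = 355.7 × 9.101 = 3.24 MΩ.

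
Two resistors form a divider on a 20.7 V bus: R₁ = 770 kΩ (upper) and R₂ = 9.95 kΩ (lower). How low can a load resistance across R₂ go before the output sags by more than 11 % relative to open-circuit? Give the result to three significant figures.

R_L(min) ≈ 79.5 kΩ

Output resistance R_th = R₁‖R₂ = (770 × 9.95)/780.0 = 9.823 kΩ.
The fractional drop is R_th/(R_th + R_L); requiring this ≤ 0.110 gives R_L ≥ R_th(1/0.110 − 1) = 9.823 × 8.091 = 79.5 kΩ.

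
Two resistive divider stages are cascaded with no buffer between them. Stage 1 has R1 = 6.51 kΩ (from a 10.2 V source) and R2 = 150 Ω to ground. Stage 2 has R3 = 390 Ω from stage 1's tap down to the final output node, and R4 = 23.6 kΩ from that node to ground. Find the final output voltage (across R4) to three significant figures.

Stage 2 presents R3+R4 = 23990 Ω as a load on stage 1's tap.
Stage 1's lower leg becomes R2‖(R3+R4) = 149.1 Ω, so V_mid = 10.2 × 149.1/6659 = 0.2283 V.
Stage 2 is itself unloaded: V_out = V_mid × R4/(R3+R4) = 0.2283 × 23600/23990 = 0.225 V.

V_out ≈ 0.225 V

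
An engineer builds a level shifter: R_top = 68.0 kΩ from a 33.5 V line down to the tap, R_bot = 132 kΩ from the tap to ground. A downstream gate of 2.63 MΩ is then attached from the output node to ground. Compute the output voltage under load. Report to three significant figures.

V_out ≈ 21.7 V

The load sits in parallel with R_bot: R_bot‖R_L = (132 × 2630) / (132 + 2630) = 125.7 kΩ.
V_out = 33.5 × 125.7 / (68.0 + 125.7) = 33.5 × 125.7/193.7 = 21.7 V.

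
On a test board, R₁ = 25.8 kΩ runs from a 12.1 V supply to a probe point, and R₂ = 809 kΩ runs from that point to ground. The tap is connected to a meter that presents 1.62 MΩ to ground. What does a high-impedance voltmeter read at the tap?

V_out ≈ 11.5 V

The load sits in parallel with R₂: R₂‖R_L = (809 × 1620) / (809 + 1620) = 539.6 kΩ.
V_out = 12.1 × 539.6 / (25.8 + 539.6) = 12.1 × 539.6/565.4 = 11.5 V.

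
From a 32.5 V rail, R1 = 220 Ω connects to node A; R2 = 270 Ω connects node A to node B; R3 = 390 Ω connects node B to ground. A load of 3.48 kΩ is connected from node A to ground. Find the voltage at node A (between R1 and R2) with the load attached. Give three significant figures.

Below node A the series string R2+R3 = 660.0 Ω sits in parallel with the 3480 Ω load: 554.8 Ω.
V_A = 32.5 × 554.8/(220 + 554.8) = 23.3 V.

V ≈ 23.3 V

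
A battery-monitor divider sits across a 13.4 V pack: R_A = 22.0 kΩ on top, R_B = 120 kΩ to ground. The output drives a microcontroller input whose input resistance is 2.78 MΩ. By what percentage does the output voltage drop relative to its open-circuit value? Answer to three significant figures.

The divider's output (Thévenin) resistance is R_A‖R_B = 18.59 kΩ.
Fractional drop under load = R_th/(R_th + R_L) = 18.59 / (18.59 + 2780) = 0.006643.
So the output falls by 0.664 %.

0.664 %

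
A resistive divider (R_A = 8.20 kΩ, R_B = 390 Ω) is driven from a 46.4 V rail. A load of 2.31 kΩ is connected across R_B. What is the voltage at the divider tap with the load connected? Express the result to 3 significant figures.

The load sits in parallel with R_B: R_B‖R_L = (390 × 2310) / (390 + 2310) = 333.7 Ω.
V_out = 46.4 × 333.7 / (8200 + 333.7) = 46.4 × 333.7/8534 = 1.81 V.

V_out ≈ 1.81 V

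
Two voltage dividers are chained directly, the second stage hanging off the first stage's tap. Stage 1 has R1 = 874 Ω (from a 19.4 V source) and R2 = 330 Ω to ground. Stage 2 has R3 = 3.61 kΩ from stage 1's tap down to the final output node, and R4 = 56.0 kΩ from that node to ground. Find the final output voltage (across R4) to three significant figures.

Stage 2 presents R3+R4 = 59610 Ω as a load on stage 1's tap.
Stage 1's lower leg becomes R2‖(R3+R4) = 328.2 Ω, so V_mid = 19.4 × 328.2/1202 = 5.296 V.
Stage 2 is itself unloaded: V_out = V_mid × R4/(R3+R4) = 5.296 × 56000/59610 = 4.98 V.

V_out ≈ 4.98 V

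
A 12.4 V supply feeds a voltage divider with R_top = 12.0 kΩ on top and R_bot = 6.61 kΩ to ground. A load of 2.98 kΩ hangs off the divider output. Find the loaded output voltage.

V_out ≈ 1.81 V

The load sits in parallel with R_bot: R_bot‖R_L = (6.61 × 2.98) / (6.61 + 2.98) = 2.054 kΩ.
V_out = 12.4 × 2.054 / (12.0 + 2.054) = 12.4 × 2.054/14.05 = 1.81 V.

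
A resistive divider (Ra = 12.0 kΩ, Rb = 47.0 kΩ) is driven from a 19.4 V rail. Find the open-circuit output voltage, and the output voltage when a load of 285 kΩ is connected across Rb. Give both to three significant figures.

Unloaded: 15.5 V; loaded: 15.0 V

Open-circuit: V = 19.4 × 47.0/(12.0 + 47.0) = 15.5 V.
With the load, Rb becomes Rb‖R_L = 40.35 kΩ, so V = 19.4 × 40.35/52.35 = 15.0 V.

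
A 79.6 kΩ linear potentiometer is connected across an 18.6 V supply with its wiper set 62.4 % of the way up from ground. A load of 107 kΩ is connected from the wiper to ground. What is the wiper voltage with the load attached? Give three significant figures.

V ≈ 9.88 V

The wiper splits the pot into (1−α)R = 29.93 kΩ above and αR = 49.67 kΩ below.
Lower section ‖ load = 33.92 kΩ.
V_wiper = 18.6 × 33.92/(29.93 + 33.92) = 9.88 V.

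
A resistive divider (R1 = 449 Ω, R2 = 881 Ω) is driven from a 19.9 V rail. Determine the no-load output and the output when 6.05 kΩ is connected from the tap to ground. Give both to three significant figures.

Unloaded: 13.2 V; loaded: 12.6 V

Open-circuit: V = 19.9 × 881/(449 + 881) = 13.2 V.
With the load, R2 becomes R2‖R_L = 769.0 Ω, so V = 19.9 × 769.0/1218 = 12.6 V.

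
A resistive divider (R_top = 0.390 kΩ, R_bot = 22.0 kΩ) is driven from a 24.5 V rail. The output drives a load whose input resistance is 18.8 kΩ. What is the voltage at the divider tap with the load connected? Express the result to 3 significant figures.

The load sits in parallel with R_bot: R_bot‖R_L = (22000 × 18800) / (22000 + 18800) = 10140 Ω.
V_out = 24.5 × 10140 / (390 + 10140) = 24.5 × 10140/10530 = 23.6 V.

V_out ≈ 23.6 V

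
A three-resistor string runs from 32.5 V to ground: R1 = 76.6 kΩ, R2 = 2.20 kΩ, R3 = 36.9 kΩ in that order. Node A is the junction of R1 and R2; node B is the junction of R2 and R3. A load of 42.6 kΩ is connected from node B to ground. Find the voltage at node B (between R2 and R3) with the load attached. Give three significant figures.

V ≈ 6.52 V

At node B, R3 is in parallel with the load: R3‖R_L = 19.77 kΩ.
Below node A the resistance is R2 + (R3‖R_L) = 21.97 kΩ, so V_A = 32.5 × 21.97/98.57 = 7.245 V.
Then V_B = V_A × (R3‖R_L)/(R2 + R3‖R_L) = 7.245 × 19.77/21.97 = 6.52 V.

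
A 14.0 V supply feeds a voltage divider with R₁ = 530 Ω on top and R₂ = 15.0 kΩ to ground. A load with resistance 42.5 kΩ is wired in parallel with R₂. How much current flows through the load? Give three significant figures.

R₂‖R_L = 11090 Ω; V_out = 14.0 × 11090/11620 = 13.36 V.
I_L = V_out / R_L = 13.36 / 42.5 kΩ = 0.314 mA.

I_L ≈ 0.314 mA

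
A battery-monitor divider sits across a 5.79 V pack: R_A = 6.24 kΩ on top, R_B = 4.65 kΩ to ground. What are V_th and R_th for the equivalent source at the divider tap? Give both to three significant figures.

V_th = 2.47 V, R_th = 2.66 kΩ

V_th is the open-circuit tap voltage: 5.79 × 4.65/(6.24 + 4.65) = 2.47 V.
With the supply zeroed, R_A and R_B appear in parallel from the tap: R_th = R_A‖R_B = (6.24 × 4.65)/10.89 = 2.66 kΩ.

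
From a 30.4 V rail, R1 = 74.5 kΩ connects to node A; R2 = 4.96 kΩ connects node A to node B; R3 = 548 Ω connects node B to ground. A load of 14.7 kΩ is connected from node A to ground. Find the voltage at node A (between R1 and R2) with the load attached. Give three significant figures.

Below node A the series string R2+R3 = 5508 Ω sits in parallel with the 14700 Ω load: 4007 Ω.
V_A = 30.4 × 4007/(74500 + 4007) = 1.55 V.

V ≈ 1.55 V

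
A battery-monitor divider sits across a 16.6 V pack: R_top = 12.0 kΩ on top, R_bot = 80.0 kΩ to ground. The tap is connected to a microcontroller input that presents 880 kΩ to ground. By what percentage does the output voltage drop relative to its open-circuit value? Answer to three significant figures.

The divider's output (Thévenin) resistance is R_top‖R_bot = 10.43 kΩ.
Fractional drop under load = R_th/(R_th + R_L) = 10.43 / (10.43 + 880) = 0.01172.
So the output falls by 1.17 %.

1.17 %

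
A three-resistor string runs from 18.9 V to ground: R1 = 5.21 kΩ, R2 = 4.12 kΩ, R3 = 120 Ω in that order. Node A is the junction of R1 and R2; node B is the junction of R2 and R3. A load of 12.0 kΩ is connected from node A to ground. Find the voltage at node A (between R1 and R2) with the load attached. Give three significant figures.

V ≈ 7.10 V

Below node A the series string R2+R3 = 4240 Ω sits in parallel with the 12000 Ω load: 3133 Ω.
V_A = 18.9 × 3133/(5210 + 3133) = 7.10 V.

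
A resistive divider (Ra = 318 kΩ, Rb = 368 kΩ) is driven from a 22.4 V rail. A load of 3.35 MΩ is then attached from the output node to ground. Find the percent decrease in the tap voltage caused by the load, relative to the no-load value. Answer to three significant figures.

The divider's output (Thévenin) resistance is Ra‖Rb = 170.6 kΩ.
Fractional drop under load = R_th/(R_th + R_L) = 170.6 / (170.6 + 3350) = 0.04845.
So the output falls by 4.85 %.

4.85 %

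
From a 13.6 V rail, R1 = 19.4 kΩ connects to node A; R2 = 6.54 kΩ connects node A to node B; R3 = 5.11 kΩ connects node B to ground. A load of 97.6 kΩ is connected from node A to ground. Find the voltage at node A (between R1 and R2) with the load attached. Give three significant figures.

V ≈ 4.75 V

Below node A the series string R2+R3 = 11.65 kΩ sits in parallel with the 97.6 kΩ load: 10.41 kΩ.
V_A = 13.6 × 10.41/(19.4 + 10.41) = 4.75 V.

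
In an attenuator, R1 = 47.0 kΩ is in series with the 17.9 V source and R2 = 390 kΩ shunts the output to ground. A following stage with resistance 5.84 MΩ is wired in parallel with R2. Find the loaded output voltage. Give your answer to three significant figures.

V_out ≈ 15.9 V

The load sits in parallel with R2: R2‖R_L = (390 × 5840) / (390 + 5840) = 365.6 kΩ.
V_out = 17.9 × 365.6 / (47.0 + 365.6) = 17.9 × 365.6/412.6 = 15.9 V.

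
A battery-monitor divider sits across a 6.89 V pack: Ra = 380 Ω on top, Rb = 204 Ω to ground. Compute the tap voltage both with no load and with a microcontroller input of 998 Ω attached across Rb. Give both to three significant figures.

Open-circuit: V = 6.89 × 204/(380 + 204) = 2.41 V.
With the load, Rb becomes Rb‖R_L = 169.4 Ω, so V = 6.89 × 169.4/549.4 = 2.12 V.

Unloaded: 2.41 V; loaded: 2.12 V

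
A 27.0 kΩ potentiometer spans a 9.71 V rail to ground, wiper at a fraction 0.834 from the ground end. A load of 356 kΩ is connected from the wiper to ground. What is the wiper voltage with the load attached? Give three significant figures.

V ≈ 8.01 V

The wiper splits the pot into (1−α)R = 4.482 kΩ above and αR = 22.52 kΩ below.
Lower section ‖ load = 21.18 kΩ.
V_wiper = 9.71 × 21.18/(4.482 + 21.18) = 8.01 V.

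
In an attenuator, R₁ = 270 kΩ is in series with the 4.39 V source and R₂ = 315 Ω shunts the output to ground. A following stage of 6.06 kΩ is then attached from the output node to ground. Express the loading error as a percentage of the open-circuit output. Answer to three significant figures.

The divider's output (Thévenin) resistance is R₁‖R₂ = 314.6 Ω.
Fractional drop under load = R_th/(R_th + R_L) = 314.6 / (314.6 + 6060) = 0.04936.
So the output falls by 4.94 %.

4.94 %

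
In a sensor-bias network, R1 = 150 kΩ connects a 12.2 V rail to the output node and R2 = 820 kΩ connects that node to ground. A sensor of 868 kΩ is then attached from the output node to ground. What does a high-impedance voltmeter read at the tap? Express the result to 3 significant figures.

The load sits in parallel with R2: R2‖R_L = (820 × 868) / (820 + 868) = 421.7 kΩ.
V_out = 12.2 × 421.7 / (150 + 421.7) = 12.2 × 421.7/571.7 = 9.00 V.

V_out ≈ 9.00 V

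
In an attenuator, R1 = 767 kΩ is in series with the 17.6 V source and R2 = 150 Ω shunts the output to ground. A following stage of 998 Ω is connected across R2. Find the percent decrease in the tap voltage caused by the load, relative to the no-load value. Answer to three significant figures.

13.1 %

The divider's output (Thévenin) resistance is R1‖R2 = 150.0 Ω.
Fractional drop under load = R_th/(R_th + R_L) = 150.0 / (150.0 + 998) = 0.1306.
So the output falls by 13.1 %.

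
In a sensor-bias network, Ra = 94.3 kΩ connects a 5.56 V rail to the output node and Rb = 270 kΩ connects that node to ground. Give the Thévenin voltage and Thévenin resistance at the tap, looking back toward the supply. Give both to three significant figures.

V_th = 4.12 V, R_th = 69.9 kΩ

V_th is the open-circuit tap voltage: 5.56 × 270/(94.3 + 270) = 4.12 V.
With the supply zeroed, Ra and Rb appear in parallel from the tap: R_th = Ra‖Rb = (94.3 × 270)/364.3 = 69.9 kΩ.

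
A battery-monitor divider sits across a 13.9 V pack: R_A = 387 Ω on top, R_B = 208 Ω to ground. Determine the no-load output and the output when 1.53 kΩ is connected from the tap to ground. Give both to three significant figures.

Open-circuit: V = 13.9 × 208/(387 + 208) = 4.86 V.
With the load, R_B becomes R_B‖R_L = 183.1 Ω, so V = 13.9 × 183.1/570.1 = 4.46 V.

Unloaded: 4.86 V; loaded: 4.46 V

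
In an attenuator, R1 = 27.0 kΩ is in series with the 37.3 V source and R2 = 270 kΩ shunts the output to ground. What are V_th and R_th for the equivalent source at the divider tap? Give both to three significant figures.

V_th = 33.9 V, R_th = 24.5 kΩ

V_th is the open-circuit tap voltage: 37.3 × 270/(27.0 + 270) = 33.9 V.
With the supply zeroed, R1 and R2 appear in parallel from the tap: R_th = R1‖R2 = (27.0 × 270)/297.0 = 24.5 kΩ.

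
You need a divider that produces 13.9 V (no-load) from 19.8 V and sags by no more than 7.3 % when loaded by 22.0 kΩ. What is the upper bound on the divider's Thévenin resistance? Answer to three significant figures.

R_th ≤ 1.73 kΩ

Loading drop = R_th/(R_th + R_L) ≤ 0.0730, so R_th ≤ R_L · ε/(1−ε) = 22.0 kΩ × 0.0730/0.9270 = 1.73 kΩ.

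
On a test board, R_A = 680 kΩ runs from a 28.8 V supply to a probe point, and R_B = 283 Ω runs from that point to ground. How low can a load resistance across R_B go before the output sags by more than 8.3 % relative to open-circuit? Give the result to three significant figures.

Output resistance R_th = R_A‖R_B = (680000 × 283)/680300 = 282.9 Ω.
The fractional drop is R_th/(R_th + R_L); requiring this ≤ 0.0830 gives R_L ≥ R_th(1/0.0830 − 1) = 282.9 × 11.05 = 3.13 kΩ.

R_L(min) ≈ 3.13 kΩ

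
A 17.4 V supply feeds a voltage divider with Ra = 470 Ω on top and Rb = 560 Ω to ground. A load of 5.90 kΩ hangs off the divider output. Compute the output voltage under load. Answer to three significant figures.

The load sits in parallel with Rb: Rb‖R_L = (560 × 5900) / (560 + 5900) = 511.5 Ω.
V_out = 17.4 × 511.5 / (470 + 511.5) = 17.4 × 511.5/981.5 = 9.07 V.

V_out ≈ 9.07 V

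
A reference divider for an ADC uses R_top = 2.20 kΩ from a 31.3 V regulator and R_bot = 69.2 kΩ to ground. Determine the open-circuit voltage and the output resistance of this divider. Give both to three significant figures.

V_th = 30.3 V, R_th = 2.13 kΩ

V_th is the open-circuit tap voltage: 31.3 × 69.2/(2.20 + 69.2) = 30.3 V.
With the supply zeroed, R_top and R_bot appear in parallel from the tap: R_th = R_top‖R_bot = (2.20 × 69.2)/71.40 = 2.13 kΩ.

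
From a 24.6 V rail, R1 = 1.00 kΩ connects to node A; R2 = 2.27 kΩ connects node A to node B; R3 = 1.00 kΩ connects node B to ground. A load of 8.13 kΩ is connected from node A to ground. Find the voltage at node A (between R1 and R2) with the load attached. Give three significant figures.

Below node A the series string R2+R3 = 3.270 kΩ sits in parallel with the 8.13 kΩ load: 2.332 kΩ.
V_A = 24.6 × 2.332/(1.00 + 2.332) = 17.2 V.

V ≈ 17.2 V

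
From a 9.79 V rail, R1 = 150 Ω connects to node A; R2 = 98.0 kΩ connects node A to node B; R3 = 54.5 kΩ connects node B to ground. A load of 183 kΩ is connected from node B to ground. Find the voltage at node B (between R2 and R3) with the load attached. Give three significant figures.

At node B, R3 is in parallel with the load: R3‖R_L = 41990 Ω.
Below node A the resistance is R2 + (R3‖R_L) = 140000 Ω, so V_A = 9.79 × 140000/140100 = 9.780 V.
Then V_B = V_A × (R3‖R_L)/(R2 + R3‖R_L) = 9.780 × 41990/140000 = 2.93 V.

V ≈ 2.93 V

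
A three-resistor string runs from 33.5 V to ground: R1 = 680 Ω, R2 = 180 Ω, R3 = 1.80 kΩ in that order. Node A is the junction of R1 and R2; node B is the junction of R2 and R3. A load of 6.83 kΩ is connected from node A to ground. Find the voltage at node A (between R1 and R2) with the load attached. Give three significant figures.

Below node A the series string R2+R3 = 1980 Ω sits in parallel with the 6830 Ω load: 1535 Ω.
V_A = 33.5 × 1535/(680 + 1535) = 23.2 V.

V ≈ 23.2 V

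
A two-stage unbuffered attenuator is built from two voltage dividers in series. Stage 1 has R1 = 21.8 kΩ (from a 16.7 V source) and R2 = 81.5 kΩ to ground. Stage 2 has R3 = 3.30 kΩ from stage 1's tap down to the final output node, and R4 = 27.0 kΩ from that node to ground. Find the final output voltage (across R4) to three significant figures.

V_out ≈ 7.49 V

Stage 2 presents R3+R4 = 30.30 kΩ as a load on stage 1's tap.
Stage 1's lower leg becomes R2‖(R3+R4) = 22.09 kΩ, so V_mid = 16.7 × 22.09/43.89 = 8.405 V.
Stage 2 is itself unloaded: V_out = V_mid × R4/(R3+R4) = 8.405 × 27.0/30.30 = 7.49 V.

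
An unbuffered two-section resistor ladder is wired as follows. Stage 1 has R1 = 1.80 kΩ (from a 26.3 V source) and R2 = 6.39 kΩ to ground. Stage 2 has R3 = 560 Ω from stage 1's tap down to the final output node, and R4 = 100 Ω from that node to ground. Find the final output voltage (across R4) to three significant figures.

Stage 2 presents R3+R4 = 660.0 Ω as a load on stage 1's tap.
Stage 1's lower leg becomes R2‖(R3+R4) = 598.2 Ω, so V_mid = 26.3 × 598.2/2398 = 6.560 V.
Stage 2 is itself unloaded: V_out = V_mid × R4/(R3+R4) = 6.560 × 100/660.0 = 0.994 V.

V_out ≈ 0.994 V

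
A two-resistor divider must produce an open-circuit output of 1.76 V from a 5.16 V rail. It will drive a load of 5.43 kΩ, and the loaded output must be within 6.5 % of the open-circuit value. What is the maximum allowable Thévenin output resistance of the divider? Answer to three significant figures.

R_th ≤ 377 Ω

Loading drop = R_th/(R_th + R_L) ≤ 0.0650, so R_th ≤ R_L · ε/(1−ε) = 5.43 kΩ × 0.0650/0.9350 = 377 Ω.
(Any R1, R2 with R2/(R1+R2) = 0.341 and R1‖R2 ≤ 377 Ω will meet the spec.)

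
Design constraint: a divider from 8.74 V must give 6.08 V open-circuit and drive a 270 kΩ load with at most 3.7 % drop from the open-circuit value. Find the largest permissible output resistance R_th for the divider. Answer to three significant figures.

R_th ≤ 10.4 kΩ

Loading drop = R_th/(R_th + R_L) ≤ 0.0370, so R_th ≤ R_L · ε/(1−ε) = 270 kΩ × 0.0370/0.9630 = 10.4 kΩ.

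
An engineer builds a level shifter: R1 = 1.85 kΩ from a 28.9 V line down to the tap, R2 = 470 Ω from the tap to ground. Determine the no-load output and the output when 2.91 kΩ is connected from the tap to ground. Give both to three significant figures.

Open-circuit: V = 28.9 × 470/(1850 + 470) = 5.85 V.
With the load, R2 becomes R2‖R_L = 404.6 Ω, so V = 28.9 × 404.6/2255 = 5.19 V.

Unloaded: 5.85 V; loaded: 5.19 V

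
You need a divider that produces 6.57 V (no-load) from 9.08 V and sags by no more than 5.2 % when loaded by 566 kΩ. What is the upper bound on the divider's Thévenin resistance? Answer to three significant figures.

R_th ≤ 31.0 kΩ

Loading drop = R_th/(R_th + R_L) ≤ 0.0520, so R_th ≤ R_L · ε/(1−ε) = 566 kΩ × 0.0520/0.9480 = 31.0 kΩ.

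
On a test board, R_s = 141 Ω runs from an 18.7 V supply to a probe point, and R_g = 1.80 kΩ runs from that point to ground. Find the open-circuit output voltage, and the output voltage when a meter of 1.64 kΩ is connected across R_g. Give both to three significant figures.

Open-circuit: V = 18.7 × 1800/(141 + 1800) = 17.3 V.
With the load, R_g becomes R_g‖R_L = 858.1 Ω, so V = 18.7 × 858.1/999.1 = 16.1 V.

Unloaded: 17.3 V; loaded: 16.1 V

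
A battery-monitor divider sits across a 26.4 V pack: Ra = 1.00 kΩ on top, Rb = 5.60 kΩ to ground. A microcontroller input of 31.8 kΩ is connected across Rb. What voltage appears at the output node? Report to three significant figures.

The load sits in parallel with Rb: Rb‖R_L = (5.60 × 31.8) / (5.60 + 31.8) = 4.761 kΩ.
V_out = 26.4 × 4.761 / (1.00 + 4.761) = 26.4 × 4.761/5.761 = 21.8 V.
(Unloaded it would have been 22.4 V.)

V_out ≈ 21.8 V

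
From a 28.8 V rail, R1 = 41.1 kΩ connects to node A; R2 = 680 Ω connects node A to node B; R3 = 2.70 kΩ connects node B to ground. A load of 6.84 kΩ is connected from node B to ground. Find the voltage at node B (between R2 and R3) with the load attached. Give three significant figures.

V ≈ 1.28 V

At node B, R3 is in parallel with the load: R3‖R_L = 1936 Ω.
Below node A the resistance is R2 + (R3‖R_L) = 2616 Ω, so V_A = 28.8 × 2616/43720 = 1.723 V.
Then V_B = V_A × (R3‖R_L)/(R2 + R3‖R_L) = 1.723 × 1936/2616 = 1.28 V.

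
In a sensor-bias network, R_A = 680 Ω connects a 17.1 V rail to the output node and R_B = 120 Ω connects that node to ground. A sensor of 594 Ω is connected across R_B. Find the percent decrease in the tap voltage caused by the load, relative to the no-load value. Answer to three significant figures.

The divider's output (Thévenin) resistance is R_A‖R_B = 102.0 Ω.
Fractional drop under load = R_th/(R_th + R_L) = 102.0 / (102.0 + 594) = 0.1466.
So the output falls by 14.7 %.

14.7 %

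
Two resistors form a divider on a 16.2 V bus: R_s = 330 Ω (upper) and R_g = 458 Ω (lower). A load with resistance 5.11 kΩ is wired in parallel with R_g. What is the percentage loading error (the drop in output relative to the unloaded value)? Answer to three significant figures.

3.62 %

The divider's output (Thévenin) resistance is R_s‖R_g = 191.8 Ω.
Fractional drop under load = R_th/(R_th + R_L) = 191.8 / (191.8 + 5110) = 0.03618.
So the output falls by 3.62 %.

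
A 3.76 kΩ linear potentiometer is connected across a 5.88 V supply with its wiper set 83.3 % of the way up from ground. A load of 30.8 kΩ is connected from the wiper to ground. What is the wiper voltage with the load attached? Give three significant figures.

The wiper splits the pot into (1−α)R = 627.9 Ω above and αR = 3132 Ω below.
Lower section ‖ load = 2843 Ω.
V_wiper = 5.88 × 2843/(627.9 + 2843) = 4.82 V.

V ≈ 4.82 V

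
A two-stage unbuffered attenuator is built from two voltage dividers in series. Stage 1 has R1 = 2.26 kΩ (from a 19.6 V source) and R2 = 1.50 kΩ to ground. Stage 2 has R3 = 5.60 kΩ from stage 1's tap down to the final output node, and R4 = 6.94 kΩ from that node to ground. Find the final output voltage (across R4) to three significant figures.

Stage 2 presents R3+R4 = 12.54 kΩ as a load on stage 1's tap.
Stage 1's lower leg becomes R2‖(R3+R4) = 1.340 kΩ, so V_mid = 19.6 × 1.340/3.600 = 7.295 V.
Stage 2 is itself unloaded: V_out = V_mid × R4/(R3+R4) = 7.295 × 6.94/12.54 = 4.04 V.

V_out ≈ 4.04 V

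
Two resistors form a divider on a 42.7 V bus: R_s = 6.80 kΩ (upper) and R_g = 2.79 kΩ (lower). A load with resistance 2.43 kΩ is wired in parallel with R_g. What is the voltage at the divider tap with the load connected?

V_out ≈ 6.85 V

The load sits in parallel with R_g: R_g‖R_L = (2.79 × 2.43) / (2.79 + 2.43) = 1.299 kΩ.
V_out = 42.7 × 1.299 / (6.80 + 1.299) = 42.7 × 1.299/8.099 = 6.85 V.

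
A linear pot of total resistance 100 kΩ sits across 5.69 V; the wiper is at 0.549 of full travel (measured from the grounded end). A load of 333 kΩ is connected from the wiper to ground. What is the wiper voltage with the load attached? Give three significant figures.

The wiper splits the pot into (1−α)R = 45.10 kΩ above and αR = 54.90 kΩ below.
Lower section ‖ load = 47.13 kΩ.
V_wiper = 5.69 × 47.13/(45.10 + 47.13) = 2.91 V.

V ≈ 2.91 V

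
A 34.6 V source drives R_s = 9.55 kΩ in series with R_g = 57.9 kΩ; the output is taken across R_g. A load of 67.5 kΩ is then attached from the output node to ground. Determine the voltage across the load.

V_out ≈ 26.5 V

The load sits in parallel with R_g: R_g‖R_L = (57.9 × 67.5) / (57.9 + 67.5) = 31.17 kΩ.
V_out = 34.6 × 31.17 / (9.55 + 31.17) = 34.6 × 31.17/40.72 = 26.5 V.
(Unloaded it would have been 29.7 V.)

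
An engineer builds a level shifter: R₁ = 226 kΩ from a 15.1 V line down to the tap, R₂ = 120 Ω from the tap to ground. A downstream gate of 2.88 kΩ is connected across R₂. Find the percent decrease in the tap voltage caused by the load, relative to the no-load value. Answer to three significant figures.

The divider's output (Thévenin) resistance is R₁‖R₂ = 119.9 Ω.
Fractional drop under load = R_th/(R_th + R_L) = 119.9 / (119.9 + 2880) = 0.03998.
So the output falls by 4.00 %.

4.00 %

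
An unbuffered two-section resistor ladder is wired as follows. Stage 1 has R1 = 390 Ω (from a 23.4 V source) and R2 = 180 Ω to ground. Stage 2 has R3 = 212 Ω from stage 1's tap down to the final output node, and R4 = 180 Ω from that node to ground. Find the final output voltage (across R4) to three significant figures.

V_out ≈ 2.58 V

Stage 2 presents R3+R4 = 392.0 Ω as a load on stage 1's tap.
Stage 1's lower leg becomes R2‖(R3+R4) = 123.4 Ω, so V_mid = 23.4 × 123.4/513.4 = 5.623 V.
Stage 2 is itself unloaded: V_out = V_mid × R4/(R3+R4) = 5.623 × 180/392.0 = 2.58 V.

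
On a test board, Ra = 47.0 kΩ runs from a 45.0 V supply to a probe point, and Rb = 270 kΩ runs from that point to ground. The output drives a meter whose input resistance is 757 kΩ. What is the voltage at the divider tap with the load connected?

V_out ≈ 36.4 V

The load sits in parallel with Rb: Rb‖R_L = (270 × 757) / (270 + 757) = 199.0 kΩ.
V_out = 45.0 × 199.0 / (47.0 + 199.0) = 45.0 × 199.0/246.0 = 36.4 V.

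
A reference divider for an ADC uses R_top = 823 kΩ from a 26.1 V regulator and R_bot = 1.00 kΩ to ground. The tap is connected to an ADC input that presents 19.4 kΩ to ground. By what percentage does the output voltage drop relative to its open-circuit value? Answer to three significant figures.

4.90 %

The divider's output (Thévenin) resistance is R_top‖R_bot = 0.9988 kΩ.
Fractional drop under load = R_th/(R_th + R_L) = 0.9988 / (0.9988 + 19.4) = 0.04896.
So the output falls by 4.90 %.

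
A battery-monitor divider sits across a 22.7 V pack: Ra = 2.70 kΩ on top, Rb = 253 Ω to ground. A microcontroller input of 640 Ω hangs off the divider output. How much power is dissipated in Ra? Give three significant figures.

P ≈ 168 mW

Total resistance from the source is Ra + (Rb‖R_L) = 2881 Ω, so I = 22.7/2881 Ω = 7.878 mA.
P = I²·Ra = (7.878 mA)² × 2.70 kΩ = 168 mW.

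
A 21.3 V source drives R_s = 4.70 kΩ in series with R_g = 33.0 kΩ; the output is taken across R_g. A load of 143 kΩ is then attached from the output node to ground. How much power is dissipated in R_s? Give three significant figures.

Total resistance from the source is R_s + (R_g‖R_L) = 31.51 kΩ, so I = 21.3/31.51 kΩ = 0.6759 mA.
P = I²·R_s = (0.6759 mA)² × 4.70 kΩ = 2.15 mW.

P ≈ 2.15 mW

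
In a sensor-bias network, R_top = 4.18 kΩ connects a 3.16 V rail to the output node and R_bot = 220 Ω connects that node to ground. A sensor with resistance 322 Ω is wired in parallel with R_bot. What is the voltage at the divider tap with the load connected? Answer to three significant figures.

The load sits in parallel with R_bot: R_bot‖R_L = (220 × 322) / (220 + 322) = 130.7 Ω.
V_out = 3.16 × 130.7 / (4180 + 130.7) = 3.16 × 130.7/4311 = 0.0958 V.

V_out ≈ 0.0958 V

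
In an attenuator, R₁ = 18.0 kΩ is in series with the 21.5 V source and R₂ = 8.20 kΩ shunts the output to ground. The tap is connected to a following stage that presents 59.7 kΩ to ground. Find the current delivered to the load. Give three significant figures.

I_L ≈ 0.103 mA

R₂‖R_L = 7.210 kΩ; V_out = 21.5 × 7.210/25.21 = 6.149 V.
I_L = V_out / R_L = 6.149 / 59.7 kΩ = 0.103 mA.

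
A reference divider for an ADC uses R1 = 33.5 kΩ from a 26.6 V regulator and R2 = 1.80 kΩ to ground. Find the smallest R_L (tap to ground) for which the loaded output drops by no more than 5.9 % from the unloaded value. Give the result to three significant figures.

Output resistance R_th = R1‖R2 = (33.5 × 1.80)/35.30 = 1.708 kΩ.
The fractional drop is R_th/(R_th + R_L); requiring this ≤ 0.0590 gives R_L ≥ R_th(1/0.0590 − 1) = 1.708 × 15.95 = 27.2 kΩ.

R_L(min) ≈ 27.2 kΩ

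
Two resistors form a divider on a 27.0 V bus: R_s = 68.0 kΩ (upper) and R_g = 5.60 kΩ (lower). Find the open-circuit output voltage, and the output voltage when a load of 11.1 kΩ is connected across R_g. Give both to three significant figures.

Open-circuit: V = 27.0 × 5.60/(68.0 + 5.60) = 2.05 V.
With the load, R_g becomes R_g‖R_L = 3.722 kΩ, so V = 27.0 × 3.722/71.72 = 1.40 V.

Unloaded: 2.05 V; loaded: 1.40 V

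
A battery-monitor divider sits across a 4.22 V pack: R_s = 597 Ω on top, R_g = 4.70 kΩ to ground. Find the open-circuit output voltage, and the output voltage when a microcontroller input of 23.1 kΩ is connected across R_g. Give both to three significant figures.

Open-circuit: V = 4.22 × 4700/(597 + 4700) = 3.74 V.
With the load, R_g becomes R_g‖R_L = 3905 Ω, so V = 4.22 × 3905/4502 = 3.66 V.

Unloaded: 3.74 V; loaded: 3.66 V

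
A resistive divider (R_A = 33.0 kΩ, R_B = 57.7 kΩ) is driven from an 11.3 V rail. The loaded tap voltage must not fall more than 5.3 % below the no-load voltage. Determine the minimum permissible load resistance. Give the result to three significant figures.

R_L(min) ≈ 375 kΩ

Output resistance R_th = R_A‖R_B = (33.0 × 57.7)/90.70 = 20.99 kΩ.
The fractional drop is R_th/(R_th + R_L); requiring this ≤ 0.0530 gives R_L ≥ R_th(1/0.0530 − 1) = 20.99 × 17.87 = 375 kΩ.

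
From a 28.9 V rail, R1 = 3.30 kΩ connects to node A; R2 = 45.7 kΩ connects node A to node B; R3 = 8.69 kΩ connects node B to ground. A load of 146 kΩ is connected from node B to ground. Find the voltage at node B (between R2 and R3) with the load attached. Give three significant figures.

V ≈ 4.14 V

At node B, R3 is in parallel with the load: R3‖R_L = 8.202 kΩ.
Below node A the resistance is R2 + (R3‖R_L) = 53.90 kΩ, so V_A = 28.9 × 53.90/57.20 = 27.23 V.
Then V_B = V_A × (R3‖R_L)/(R2 + R3‖R_L) = 27.23 × 8.202/53.90 = 4.14 V.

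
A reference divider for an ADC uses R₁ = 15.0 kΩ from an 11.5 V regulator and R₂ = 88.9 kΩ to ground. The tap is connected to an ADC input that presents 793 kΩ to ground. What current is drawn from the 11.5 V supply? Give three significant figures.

R₂‖R_L = 79.94 kΩ, so the source sees R₁ + R₂‖R_L = 94.94 kΩ.
I = 11.5 V / 94.94 kΩ = 0.121 mA.

I ≈ 0.121 mA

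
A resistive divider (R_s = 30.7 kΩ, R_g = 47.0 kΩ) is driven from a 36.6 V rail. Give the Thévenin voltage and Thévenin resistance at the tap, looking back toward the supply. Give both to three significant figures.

V_th = 22.1 V, R_th = 18.6 kΩ

V_th is the open-circuit tap voltage: 36.6 × 47.0/(30.7 + 47.0) = 22.1 V.
With the supply zeroed, R_s and R_g appear in parallel from the tap: R_th = R_s‖R_g = (30.7 × 47.0)/77.70 = 18.6 kΩ.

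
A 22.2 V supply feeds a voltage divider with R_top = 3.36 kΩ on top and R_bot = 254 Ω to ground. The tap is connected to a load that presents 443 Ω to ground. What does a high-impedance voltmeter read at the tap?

V_out ≈ 1.02 V

The load sits in parallel with R_bot: R_bot‖R_L = (254 × 443) / (254 + 443) = 161.4 Ω.
V_out = 22.2 × 161.4 / (3360 + 161.4) = 22.2 × 161.4/3521 = 1.02 V.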